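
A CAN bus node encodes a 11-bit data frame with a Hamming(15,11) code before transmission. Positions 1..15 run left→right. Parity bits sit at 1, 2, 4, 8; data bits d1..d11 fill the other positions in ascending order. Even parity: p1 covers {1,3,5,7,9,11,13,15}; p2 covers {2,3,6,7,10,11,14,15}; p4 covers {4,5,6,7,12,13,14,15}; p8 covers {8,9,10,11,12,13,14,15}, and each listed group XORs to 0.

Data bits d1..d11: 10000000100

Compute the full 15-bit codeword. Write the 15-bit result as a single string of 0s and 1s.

011100010000100

Place data at non-parity positions: p1 p2 1 p4 0 0 0 p8 0 0 0 0 1 0 0
p1 (pos 1,3,5,7,9,11,13,15): XOR of data positions = 1⊕0⊕0⊕0⊕0⊕1⊕0 = 0
p2 (pos 2,3,6,7,10,11,14,15): XOR of data positions = 1⊕0⊕0⊕0⊕0⊕0⊕0 = 1
p4 (pos 4,5,6,7,12,13,14,15): XOR of data positions = 0⊕0⊕0⊕0⊕1⊕0⊕0 = 1
p8 (pos 8,9,10,11,12,13,14,15): XOR of data positions = 0⊕0⊕0⊕0⊕1⊕0⊕0 = 1
Codeword: 011100010000100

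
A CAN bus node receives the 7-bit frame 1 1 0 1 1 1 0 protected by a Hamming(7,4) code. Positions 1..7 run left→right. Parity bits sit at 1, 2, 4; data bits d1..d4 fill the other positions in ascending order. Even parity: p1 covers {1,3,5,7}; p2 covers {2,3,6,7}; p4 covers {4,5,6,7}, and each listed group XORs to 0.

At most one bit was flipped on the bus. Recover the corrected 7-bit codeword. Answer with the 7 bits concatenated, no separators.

s1 (pos 1,3,5,7): 1⊕0⊕1⊕0 = 0
s2 (pos 2,3,6,7): 1⊕0⊕1⊕0 = 0
s4 (pos 4,5,6,7): 1⊕1⊕1⊕0 = 1
Syndrome s4…s1 = 100 → error at position 4.
Flip position 4: 1101110 → 1100110

1100110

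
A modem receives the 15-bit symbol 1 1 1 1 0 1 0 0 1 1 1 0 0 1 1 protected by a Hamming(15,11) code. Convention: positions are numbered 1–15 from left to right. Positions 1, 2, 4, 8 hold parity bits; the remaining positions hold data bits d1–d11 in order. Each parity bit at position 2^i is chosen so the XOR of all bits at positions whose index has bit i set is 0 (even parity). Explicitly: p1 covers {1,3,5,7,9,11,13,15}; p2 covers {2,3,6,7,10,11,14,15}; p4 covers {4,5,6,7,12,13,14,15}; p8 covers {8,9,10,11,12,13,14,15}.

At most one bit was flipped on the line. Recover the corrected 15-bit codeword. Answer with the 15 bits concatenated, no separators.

s1 (pos 1,3,5,7,9,11,13,15): 1⊕1⊕0⊕0⊕1⊕1⊕0⊕1 = 1
s2 (pos 2,3,6,7,10,11,14,15): 1⊕1⊕1⊕0⊕1⊕1⊕1⊕1 = 1
s4 (pos 4,5,6,7,12,13,14,15): 1⊕0⊕1⊕0⊕0⊕0⊕1⊕1 = 0
s8 (pos 8,9,10,11,12,13,14,15): 0⊕1⊕1⊕1⊕0⊕0⊕1⊕1 = 1
Syndrome s8…s1 = 1011 → error at position 11.
Flip position 11: 111101001110011 → 111101001100011

111101001100011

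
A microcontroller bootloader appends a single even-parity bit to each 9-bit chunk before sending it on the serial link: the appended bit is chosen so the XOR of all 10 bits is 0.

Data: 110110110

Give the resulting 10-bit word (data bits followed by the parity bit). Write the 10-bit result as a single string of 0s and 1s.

1101101100

XOR of the 9 data bits: 1⊕1⊕0⊕1⊕1⊕0⊕1⊕1⊕0 = 0
Parity bit = 0 (so all 10 bits XOR to 0).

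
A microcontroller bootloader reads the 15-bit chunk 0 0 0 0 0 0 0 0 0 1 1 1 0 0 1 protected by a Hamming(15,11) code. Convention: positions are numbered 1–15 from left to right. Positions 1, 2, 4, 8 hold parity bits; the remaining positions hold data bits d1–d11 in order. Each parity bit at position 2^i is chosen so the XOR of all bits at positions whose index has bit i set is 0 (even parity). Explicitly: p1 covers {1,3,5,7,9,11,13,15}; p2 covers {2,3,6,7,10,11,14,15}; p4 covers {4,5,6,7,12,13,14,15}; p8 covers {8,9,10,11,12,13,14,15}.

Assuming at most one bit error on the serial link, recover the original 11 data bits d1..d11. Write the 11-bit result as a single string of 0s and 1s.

00000111001

s1 (pos 1,3,5,7,9,11,13,15): 0⊕0⊕0⊕0⊕0⊕1⊕0⊕1 = 0
s2 (pos 2,3,6,7,10,11,14,15): 0⊕0⊕0⊕0⊕1⊕1⊕0⊕1 = 1
s4 (pos 4,5,6,7,12,13,14,15): 0⊕0⊕0⊕0⊕1⊕0⊕0⊕1 = 0
s8 (pos 8,9,10,11,12,13,14,15): 0⊕0⊕1⊕1⊕1⊕0⊕0⊕1 = 0
Syndrome s8…s1 = 0010 → error at position 2.
Flip position 2: 000000000111001 → 010000000111001
Read data bits from positions 3,5,6,7,9,10,11,12,13,14,15: 00000111001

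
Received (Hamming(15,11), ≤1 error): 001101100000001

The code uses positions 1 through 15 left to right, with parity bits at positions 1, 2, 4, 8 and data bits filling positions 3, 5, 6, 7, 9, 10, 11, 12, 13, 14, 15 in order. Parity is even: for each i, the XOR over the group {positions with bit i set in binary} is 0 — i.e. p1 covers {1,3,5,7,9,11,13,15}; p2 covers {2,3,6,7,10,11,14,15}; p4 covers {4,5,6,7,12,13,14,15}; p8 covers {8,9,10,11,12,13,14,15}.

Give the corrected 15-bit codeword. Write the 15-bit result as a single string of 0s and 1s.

001101101000001

s1 (pos 1,3,5,7,9,11,13,15): 0⊕1⊕0⊕1⊕0⊕0⊕0⊕1 = 1
s2 (pos 2,3,6,7,10,11,14,15): 0⊕1⊕1⊕1⊕0⊕0⊕0⊕1 = 0
s4 (pos 4,5,6,7,12,13,14,15): 1⊕0⊕1⊕1⊕0⊕0⊕0⊕1 = 0
s8 (pos 8,9,10,11,12,13,14,15): 0⊕0⊕0⊕0⊕0⊕0⊕0⊕1 = 1
Syndrome s8…s1 = 1001 → error at position 9.
Flip position 9: 001101100000001 → 001101101000001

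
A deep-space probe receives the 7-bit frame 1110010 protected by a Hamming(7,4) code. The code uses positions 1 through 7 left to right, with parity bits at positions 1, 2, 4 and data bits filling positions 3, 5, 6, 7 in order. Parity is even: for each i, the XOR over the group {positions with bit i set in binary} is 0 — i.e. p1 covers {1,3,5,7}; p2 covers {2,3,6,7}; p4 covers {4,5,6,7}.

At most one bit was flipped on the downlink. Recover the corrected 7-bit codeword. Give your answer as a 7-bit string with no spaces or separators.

s1 (pos 1,3,5,7): 1⊕1⊕0⊕0 = 0
s2 (pos 2,3,6,7): 1⊕1⊕1⊕0 = 1
s4 (pos 4,5,6,7): 0⊕0⊕1⊕0 = 1
Syndrome s4…s1 = 110 → error at position 6.
Flip position 6: 1110010 → 1110000

1110000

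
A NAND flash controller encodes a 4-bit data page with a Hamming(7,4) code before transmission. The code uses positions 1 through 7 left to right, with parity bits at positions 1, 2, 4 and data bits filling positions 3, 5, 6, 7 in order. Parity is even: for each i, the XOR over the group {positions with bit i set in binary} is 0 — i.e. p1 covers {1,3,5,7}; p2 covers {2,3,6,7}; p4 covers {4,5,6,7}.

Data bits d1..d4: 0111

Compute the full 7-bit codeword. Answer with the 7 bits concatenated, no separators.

0001111

Place data at non-parity positions: p1 p2 0 p4 1 1 1
p1 (pos 1,3,5,7): XOR of data positions = 0⊕1⊕1 = 0
p2 (pos 2,3,6,7): XOR of data positions = 0⊕1⊕1 = 0
p4 (pos 4,5,6,7): XOR of data positions = 1⊕1⊕1 = 1
Codeword: 0001111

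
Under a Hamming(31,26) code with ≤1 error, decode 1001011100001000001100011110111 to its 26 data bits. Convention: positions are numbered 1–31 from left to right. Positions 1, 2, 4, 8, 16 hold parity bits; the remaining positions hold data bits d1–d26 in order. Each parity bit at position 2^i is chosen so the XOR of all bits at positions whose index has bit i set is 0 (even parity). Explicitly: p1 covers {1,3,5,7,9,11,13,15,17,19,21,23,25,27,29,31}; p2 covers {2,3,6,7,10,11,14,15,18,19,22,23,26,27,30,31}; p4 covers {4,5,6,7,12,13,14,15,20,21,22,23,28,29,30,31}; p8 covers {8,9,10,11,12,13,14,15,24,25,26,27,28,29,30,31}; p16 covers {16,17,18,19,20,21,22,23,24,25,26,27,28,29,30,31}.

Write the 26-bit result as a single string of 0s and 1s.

s1 (pos 1,3,5,7,9,11,13,15,17,19,21,23,25,27,29,31): 1⊕0⊕0⊕1⊕0⊕0⊕1⊕0⊕0⊕1⊕0⊕0⊕1⊕1⊕1⊕1 = 0
s2 (pos 2,3,6,7,10,11,14,15,18,19,22,23,26,27,30,31): 0⊕0⊕1⊕1⊕0⊕0⊕0⊕0⊕0⊕1⊕0⊕0⊕1⊕1⊕1⊕1 = 1
s4 (pos 4,5,6,7,12,13,14,15,20,21,22,23,28,29,30,31): 1⊕0⊕1⊕1⊕0⊕1⊕0⊕0⊕1⊕0⊕0⊕0⊕0⊕1⊕1⊕1 = 0
s8 (pos 8,9,10,11,12,13,14,15,24,25,26,27,28,29,30,31): 1⊕0⊕0⊕0⊕0⊕1⊕0⊕0⊕1⊕1⊕1⊕1⊕0⊕1⊕1⊕1 = 1
s16 (pos 16,17,18,19,20,21,22,23,24,25,26,27,28,29,30,31): 0⊕0⊕0⊕1⊕1⊕0⊕0⊕0⊕1⊕1⊕1⊕1⊕0⊕1⊕1⊕1 = 1
Syndrome s16…s1 = 11010 → error at position 26.
Flip position 26: 1001011100001000001100011110111 → 1001011100001000001100011010111
Read data bits from positions 3,5,6,7,9,10,11,12,13,14,15,17,18,19,20,21,22,23,24,25,26,27,28,29,30,31: 00110000100001100011010111

00110000100001100011010111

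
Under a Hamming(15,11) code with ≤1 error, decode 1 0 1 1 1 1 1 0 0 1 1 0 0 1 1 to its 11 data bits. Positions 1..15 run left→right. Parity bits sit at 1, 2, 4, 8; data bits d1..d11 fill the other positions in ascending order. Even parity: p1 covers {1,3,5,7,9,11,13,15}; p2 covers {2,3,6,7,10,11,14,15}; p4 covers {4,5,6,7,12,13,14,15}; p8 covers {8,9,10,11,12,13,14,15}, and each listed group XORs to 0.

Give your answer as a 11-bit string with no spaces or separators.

s1 (pos 1,3,5,7,9,11,13,15): 1⊕1⊕1⊕1⊕0⊕1⊕0⊕1 = 0
s2 (pos 2,3,6,7,10,11,14,15): 0⊕1⊕1⊕1⊕1⊕1⊕1⊕1 = 1
s4 (pos 4,5,6,7,12,13,14,15): 1⊕1⊕1⊕1⊕0⊕0⊕1⊕1 = 0
s8 (pos 8,9,10,11,12,13,14,15): 0⊕0⊕1⊕1⊕0⊕0⊕1⊕1 = 0
Syndrome s8…s1 = 0010 → error at position 2.
Flip position 2: 101111100110011 → 111111100110011
Read data bits from positions 3,5,6,7,9,10,11,12,13,14,15: 11110110011

11110110011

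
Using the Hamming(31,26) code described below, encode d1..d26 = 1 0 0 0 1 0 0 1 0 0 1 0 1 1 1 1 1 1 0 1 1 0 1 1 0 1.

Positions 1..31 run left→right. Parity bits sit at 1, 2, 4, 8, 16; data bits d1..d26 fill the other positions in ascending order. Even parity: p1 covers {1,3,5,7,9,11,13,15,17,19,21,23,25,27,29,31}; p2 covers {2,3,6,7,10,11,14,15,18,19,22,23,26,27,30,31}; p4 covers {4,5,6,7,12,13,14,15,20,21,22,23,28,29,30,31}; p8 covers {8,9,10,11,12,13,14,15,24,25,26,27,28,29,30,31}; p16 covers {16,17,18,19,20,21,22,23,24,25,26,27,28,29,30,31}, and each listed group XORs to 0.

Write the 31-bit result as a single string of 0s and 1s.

Place data at non-parity positions: p1 p2 1 p4 0 0 0 p8 1 0 0 1 0 0 1 p16 0 1 1 1 1 1 1 0 1 1 0 1 1 0 1
p1 (pos 1,3,5,7,9,11,13,15,17,19,21,23,25,27,29,31): XOR of data positions = 1⊕0⊕0⊕1⊕0⊕0⊕1⊕0⊕1⊕1⊕1⊕1⊕0⊕1⊕1 = 1
p2 (pos 2,3,6,7,10,11,14,15,18,19,22,23,26,27,30,31): XOR of data positions = 1⊕0⊕0⊕0⊕0⊕0⊕1⊕1⊕1⊕1⊕1⊕1⊕0⊕0⊕1 = 0
p4 (pos 4,5,6,7,12,13,14,15,20,21,22,23,28,29,30,31): XOR of data positions = 0⊕0⊕0⊕1⊕0⊕0⊕1⊕1⊕1⊕1⊕1⊕1⊕1⊕0⊕1 = 1
p8 (pos 8,9,10,11,12,13,14,15,24,25,26,27,28,29,30,31): XOR of data positions = 1⊕0⊕0⊕1⊕0⊕0⊕1⊕0⊕1⊕1⊕0⊕1⊕1⊕0⊕1 = 0
p16 (pos 16,17,18,19,20,21,22,23,24,25,26,27,28,29,30,31): XOR of data positions = 0⊕1⊕1⊕1⊕1⊕1⊕1⊕0⊕1⊕1⊕0⊕1⊕1⊕0⊕1 = 1
Codeword: 1011000010010011011111101101101

1011000010010011011111101101101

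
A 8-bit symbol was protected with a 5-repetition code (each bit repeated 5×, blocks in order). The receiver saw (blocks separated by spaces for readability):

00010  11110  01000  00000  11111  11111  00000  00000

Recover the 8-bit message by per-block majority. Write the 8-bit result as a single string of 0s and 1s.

Block 1 (00010): 1 one → 0
Block 2 (11110): 4 ones → 1
Block 3 (01000): 1 one → 0
Block 4 (00000): 0 ones → 0
Block 5 (11111): 5 ones → 1
Block 6 (11111): 5 ones → 1
Block 7 (00000): 0 ones → 0
Block 8 (00000): 0 ones → 0

01001100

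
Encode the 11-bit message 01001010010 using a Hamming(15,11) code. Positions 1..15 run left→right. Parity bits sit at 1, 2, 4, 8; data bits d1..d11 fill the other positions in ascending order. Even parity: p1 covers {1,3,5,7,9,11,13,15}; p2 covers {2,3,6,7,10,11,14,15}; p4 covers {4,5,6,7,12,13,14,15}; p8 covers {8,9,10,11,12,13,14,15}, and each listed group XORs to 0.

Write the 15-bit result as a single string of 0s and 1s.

100010011010010

Place data at non-parity positions: p1 p2 0 p4 1 0 0 p8 1 0 1 0 0 1 0
p1 (pos 1,3,5,7,9,11,13,15): XOR of data positions = 0⊕1⊕0⊕1⊕1⊕0⊕0 = 1
p2 (pos 2,3,6,7,10,11,14,15): XOR of data positions = 0⊕0⊕0⊕0⊕1⊕1⊕0 = 0
p4 (pos 4,5,6,7,12,13,14,15): XOR of data positions = 1⊕0⊕0⊕0⊕0⊕1⊕0 = 0
p8 (pos 8,9,10,11,12,13,14,15): XOR of data positions = 1⊕0⊕1⊕0⊕0⊕1⊕0 = 1
Codeword: 100010011010010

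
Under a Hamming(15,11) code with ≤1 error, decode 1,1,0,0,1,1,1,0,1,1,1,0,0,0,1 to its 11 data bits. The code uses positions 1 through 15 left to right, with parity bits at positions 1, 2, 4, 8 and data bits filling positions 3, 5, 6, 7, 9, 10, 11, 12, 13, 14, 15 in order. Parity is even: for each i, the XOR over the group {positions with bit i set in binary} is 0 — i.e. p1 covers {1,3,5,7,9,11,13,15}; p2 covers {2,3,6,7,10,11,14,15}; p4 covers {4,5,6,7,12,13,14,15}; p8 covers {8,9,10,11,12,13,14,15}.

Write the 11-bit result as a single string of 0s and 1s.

01111110001

s1 (pos 1,3,5,7,9,11,13,15): 1⊕0⊕1⊕1⊕1⊕1⊕0⊕1 = 0
s2 (pos 2,3,6,7,10,11,14,15): 1⊕0⊕1⊕1⊕1⊕1⊕0⊕1 = 0
s4 (pos 4,5,6,7,12,13,14,15): 0⊕1⊕1⊕1⊕0⊕0⊕0⊕1 = 0
s8 (pos 8,9,10,11,12,13,14,15): 0⊕1⊕1⊕1⊕0⊕0⊕0⊕1 = 0
Syndrome s8…s1 = 0000 → no error.
Read data bits from positions 3,5,6,7,9,10,11,12,13,14,15: 01111110001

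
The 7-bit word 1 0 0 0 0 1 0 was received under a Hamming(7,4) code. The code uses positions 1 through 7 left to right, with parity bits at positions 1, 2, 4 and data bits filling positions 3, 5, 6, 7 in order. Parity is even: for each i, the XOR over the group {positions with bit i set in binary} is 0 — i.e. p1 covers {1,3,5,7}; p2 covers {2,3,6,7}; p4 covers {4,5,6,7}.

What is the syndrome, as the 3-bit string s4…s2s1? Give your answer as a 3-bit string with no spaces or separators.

s1 (pos 1,3,5,7): 1⊕0⊕0⊕0 = 1
s2 (pos 2,3,6,7): 0⊕0⊕1⊕0 = 1
s4 (pos 4,5,6,7): 0⊕0⊕1⊕0 = 1
Syndrome s4…s1 = 111 → error at position 7.

111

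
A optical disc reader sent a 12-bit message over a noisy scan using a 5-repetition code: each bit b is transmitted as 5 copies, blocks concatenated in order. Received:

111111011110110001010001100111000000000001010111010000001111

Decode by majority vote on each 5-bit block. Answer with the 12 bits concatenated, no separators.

111001000101

Block 1 (11111): 5 ones → 1
Block 2 (10111): 4 ones → 1
Block 3 (10110): 3 ones → 1
Block 4 (00101): 2 ones → 0
Block 5 (00011): 2 ones → 0
Block 6 (00111): 3 ones → 1
Block 7 (00000): 0 ones → 0
Block 8 (00000): 0 ones → 0
Block 9 (01010): 2 ones → 0
Block 10 (11101): 4 ones → 1
Block 11 (00000): 0 ones → 0
Block 12 (01111): 4 ones → 1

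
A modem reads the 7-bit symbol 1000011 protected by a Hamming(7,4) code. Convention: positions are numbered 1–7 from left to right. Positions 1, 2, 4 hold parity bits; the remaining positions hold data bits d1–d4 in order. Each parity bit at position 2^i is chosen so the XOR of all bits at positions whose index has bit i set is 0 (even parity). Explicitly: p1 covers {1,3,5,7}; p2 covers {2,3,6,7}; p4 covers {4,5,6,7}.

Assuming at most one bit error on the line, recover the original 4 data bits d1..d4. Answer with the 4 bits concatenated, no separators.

0011

s1 (pos 1,3,5,7): 1⊕0⊕0⊕1 = 0
s2 (pos 2,3,6,7): 0⊕0⊕1⊕1 = 0
s4 (pos 4,5,6,7): 0⊕0⊕1⊕1 = 0
Syndrome s4…s1 = 000 → no error.
Read data bits from positions 3,5,6,7: 0011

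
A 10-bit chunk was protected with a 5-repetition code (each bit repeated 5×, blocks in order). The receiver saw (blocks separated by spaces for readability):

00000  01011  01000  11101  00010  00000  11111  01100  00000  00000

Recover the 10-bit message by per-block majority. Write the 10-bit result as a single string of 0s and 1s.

Block 1 (00000): 0 ones → 0
Block 2 (01011): 3 ones → 1
Block 3 (01000): 1 one → 0
Block 4 (11101): 4 ones → 1
Block 5 (00010): 1 one → 0
Block 6 (00000): 0 ones → 0
Block 7 (11111): 5 ones → 1
Block 8 (01100): 2 ones → 0
Block 9 (00000): 0 ones → 0
Block 10 (00000): 0 ones → 0

0101001000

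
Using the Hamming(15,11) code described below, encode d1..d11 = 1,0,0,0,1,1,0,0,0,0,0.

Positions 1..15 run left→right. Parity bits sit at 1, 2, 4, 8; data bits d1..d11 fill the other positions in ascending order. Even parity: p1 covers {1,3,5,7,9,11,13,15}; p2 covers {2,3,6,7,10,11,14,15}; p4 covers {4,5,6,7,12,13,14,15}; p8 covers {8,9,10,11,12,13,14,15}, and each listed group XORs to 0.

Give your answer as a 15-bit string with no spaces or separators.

Place data at non-parity positions: p1 p2 1 p4 0 0 0 p8 1 1 0 0 0 0 0
p1 (pos 1,3,5,7,9,11,13,15): XOR of data positions = 1⊕0⊕0⊕1⊕0⊕0⊕0 = 0
p2 (pos 2,3,6,7,10,11,14,15): XOR of data positions = 1⊕0⊕0⊕1⊕0⊕0⊕0 = 0
p4 (pos 4,5,6,7,12,13,14,15): XOR of data positions = 0⊕0⊕0⊕0⊕0⊕0⊕0 = 0
p8 (pos 8,9,10,11,12,13,14,15): XOR of data positions = 1⊕1⊕0⊕0⊕0⊕0⊕0 = 0
Codeword: 001000001100000

001000001100000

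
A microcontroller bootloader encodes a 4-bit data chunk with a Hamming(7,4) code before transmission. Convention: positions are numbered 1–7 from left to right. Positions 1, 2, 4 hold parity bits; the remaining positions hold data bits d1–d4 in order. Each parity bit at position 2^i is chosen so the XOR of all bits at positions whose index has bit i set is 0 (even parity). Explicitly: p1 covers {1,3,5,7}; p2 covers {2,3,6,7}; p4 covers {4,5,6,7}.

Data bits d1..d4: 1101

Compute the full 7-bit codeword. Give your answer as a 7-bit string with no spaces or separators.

Place data at non-parity positions: p1 p2 1 p4 1 0 1
p1 (pos 1,3,5,7): XOR of data positions = 1⊕1⊕1 = 1
p2 (pos 2,3,6,7): XOR of data positions = 1⊕0⊕1 = 0
p4 (pos 4,5,6,7): XOR of data positions = 1⊕0⊕1 = 0
Codeword: 1010101

1010101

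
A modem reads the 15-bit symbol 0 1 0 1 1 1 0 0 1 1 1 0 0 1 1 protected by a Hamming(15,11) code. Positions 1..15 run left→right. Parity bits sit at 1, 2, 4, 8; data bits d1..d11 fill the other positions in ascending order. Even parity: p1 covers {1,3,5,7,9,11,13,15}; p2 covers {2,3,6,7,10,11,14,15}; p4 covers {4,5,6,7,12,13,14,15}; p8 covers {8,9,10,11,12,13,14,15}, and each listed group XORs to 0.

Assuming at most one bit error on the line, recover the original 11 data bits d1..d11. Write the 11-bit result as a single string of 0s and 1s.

s1 (pos 1,3,5,7,9,11,13,15): 0⊕0⊕1⊕0⊕1⊕1⊕0⊕1 = 0
s2 (pos 2,3,6,7,10,11,14,15): 1⊕0⊕1⊕0⊕1⊕1⊕1⊕1 = 0
s4 (pos 4,5,6,7,12,13,14,15): 1⊕1⊕1⊕0⊕0⊕0⊕1⊕1 = 1
s8 (pos 8,9,10,11,12,13,14,15): 0⊕1⊕1⊕1⊕0⊕0⊕1⊕1 = 1
Syndrome s8…s1 = 1100 → error at position 12.
Flip position 12: 010111001110011 → 010111001111011
Read data bits from positions 3,5,6,7,9,10,11,12,13,14,15: 01101111011

01101111011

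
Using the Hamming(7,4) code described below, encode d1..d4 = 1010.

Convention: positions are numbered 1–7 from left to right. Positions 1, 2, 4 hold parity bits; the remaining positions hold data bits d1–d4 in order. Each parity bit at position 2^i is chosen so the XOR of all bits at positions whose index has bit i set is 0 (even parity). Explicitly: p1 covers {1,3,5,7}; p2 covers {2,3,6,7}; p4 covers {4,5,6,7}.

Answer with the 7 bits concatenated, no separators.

Place data at non-parity positions: p1 p2 1 p4 0 1 0
p1 (pos 1,3,5,7): XOR of data positions = 1⊕0⊕0 = 1
p2 (pos 2,3,6,7): XOR of data positions = 1⊕1⊕0 = 0
p4 (pos 4,5,6,7): XOR of data positions = 0⊕1⊕0 = 1
Codeword: 1011010

1011010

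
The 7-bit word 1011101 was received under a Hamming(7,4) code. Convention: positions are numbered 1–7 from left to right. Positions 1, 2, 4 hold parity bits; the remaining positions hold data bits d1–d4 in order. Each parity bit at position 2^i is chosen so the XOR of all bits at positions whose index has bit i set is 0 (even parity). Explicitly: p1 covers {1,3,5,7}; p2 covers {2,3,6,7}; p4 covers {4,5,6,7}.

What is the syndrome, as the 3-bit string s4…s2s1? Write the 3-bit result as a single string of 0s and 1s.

100

s1 (pos 1,3,5,7): 1⊕1⊕1⊕1 = 0
s2 (pos 2,3,6,7): 0⊕1⊕0⊕1 = 0
s4 (pos 4,5,6,7): 1⊕1⊕0⊕1 = 1
Syndrome s4…s1 = 100 → error at position 4.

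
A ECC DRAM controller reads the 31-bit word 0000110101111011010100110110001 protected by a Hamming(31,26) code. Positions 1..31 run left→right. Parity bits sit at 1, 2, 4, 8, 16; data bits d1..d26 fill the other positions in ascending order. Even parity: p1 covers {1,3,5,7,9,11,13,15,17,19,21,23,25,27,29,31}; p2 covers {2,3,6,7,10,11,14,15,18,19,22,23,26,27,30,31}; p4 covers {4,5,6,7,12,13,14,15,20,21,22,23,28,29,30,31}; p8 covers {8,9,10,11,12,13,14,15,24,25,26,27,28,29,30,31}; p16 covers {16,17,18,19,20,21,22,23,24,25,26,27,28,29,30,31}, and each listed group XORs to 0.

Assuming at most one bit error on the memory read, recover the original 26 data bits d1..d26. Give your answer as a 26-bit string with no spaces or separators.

s1 (pos 1,3,5,7,9,11,13,15,17,19,21,23,25,27,29,31): 0⊕0⊕1⊕0⊕0⊕1⊕1⊕1⊕0⊕0⊕0⊕1⊕0⊕1⊕0⊕1 = 1
s2 (pos 2,3,6,7,10,11,14,15,18,19,22,23,26,27,30,31): 0⊕0⊕1⊕0⊕1⊕1⊕0⊕1⊕1⊕0⊕0⊕1⊕1⊕1⊕0⊕1 = 1
s4 (pos 4,5,6,7,12,13,14,15,20,21,22,23,28,29,30,31): 0⊕1⊕1⊕0⊕1⊕1⊕0⊕1⊕1⊕0⊕0⊕1⊕0⊕0⊕0⊕1 = 0
s8 (pos 8,9,10,11,12,13,14,15,24,25,26,27,28,29,30,31): 1⊕0⊕1⊕1⊕1⊕1⊕0⊕1⊕1⊕0⊕1⊕1⊕0⊕0⊕0⊕1 = 0
s16 (pos 16,17,18,19,20,21,22,23,24,25,26,27,28,29,30,31): 1⊕0⊕1⊕0⊕1⊕0⊕0⊕1⊕1⊕0⊕1⊕1⊕0⊕0⊕0⊕1 = 0
Syndrome s16…s1 = 00011 → error at position 3.
Flip position 3: 0000110101111011010100110110001 → 0010110101111011010100110110001
Read data bits from positions 3,5,6,7,9,10,11,12,13,14,15,17,18,19,20,21,22,23,24,25,26,27,28,29,30,31: 11100111101010100110110001

11100111101010100110110001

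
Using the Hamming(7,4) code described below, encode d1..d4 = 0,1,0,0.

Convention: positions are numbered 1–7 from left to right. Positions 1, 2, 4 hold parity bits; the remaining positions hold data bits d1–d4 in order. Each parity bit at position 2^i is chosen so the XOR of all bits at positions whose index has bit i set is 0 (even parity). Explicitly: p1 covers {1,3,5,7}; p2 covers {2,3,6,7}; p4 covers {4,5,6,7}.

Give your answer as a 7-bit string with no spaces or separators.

1001100

Place data at non-parity positions: p1 p2 0 p4 1 0 0
p1 (pos 1,3,5,7): XOR of data positions = 0⊕1⊕0 = 1
p2 (pos 2,3,6,7): XOR of data positions = 0⊕0⊕0 = 0
p4 (pos 4,5,6,7): XOR of data positions = 1⊕0⊕0 = 1
Codeword: 1001100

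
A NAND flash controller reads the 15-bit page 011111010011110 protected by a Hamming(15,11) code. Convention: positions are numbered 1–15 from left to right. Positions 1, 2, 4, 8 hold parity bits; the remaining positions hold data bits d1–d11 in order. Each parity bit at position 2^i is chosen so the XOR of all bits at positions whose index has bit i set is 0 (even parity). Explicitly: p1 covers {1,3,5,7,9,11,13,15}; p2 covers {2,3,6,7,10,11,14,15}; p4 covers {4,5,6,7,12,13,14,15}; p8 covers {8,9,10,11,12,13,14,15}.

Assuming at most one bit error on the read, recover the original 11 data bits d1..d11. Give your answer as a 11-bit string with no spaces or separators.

11100111110

s1 (pos 1,3,5,7,9,11,13,15): 0⊕1⊕1⊕0⊕0⊕1⊕1⊕0 = 0
s2 (pos 2,3,6,7,10,11,14,15): 1⊕1⊕1⊕0⊕0⊕1⊕1⊕0 = 1
s4 (pos 4,5,6,7,12,13,14,15): 1⊕1⊕1⊕0⊕1⊕1⊕1⊕0 = 0
s8 (pos 8,9,10,11,12,13,14,15): 1⊕0⊕0⊕1⊕1⊕1⊕1⊕0 = 1
Syndrome s8…s1 = 1010 → error at position 10.
Flip position 10: 011111010011110 → 011111010111110
Read data bits from positions 3,5,6,7,9,10,11,12,13,14,15: 11100111110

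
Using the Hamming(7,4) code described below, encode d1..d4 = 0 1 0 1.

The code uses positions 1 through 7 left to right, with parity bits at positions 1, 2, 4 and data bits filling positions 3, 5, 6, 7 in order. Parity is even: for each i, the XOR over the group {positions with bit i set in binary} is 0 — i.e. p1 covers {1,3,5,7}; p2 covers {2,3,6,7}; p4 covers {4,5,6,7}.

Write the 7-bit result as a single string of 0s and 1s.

0100101

Place data at non-parity positions: p1 p2 0 p4 1 0 1
p1 (pos 1,3,5,7): XOR of data positions = 0⊕1⊕1 = 0
p2 (pos 2,3,6,7): XOR of data positions = 0⊕0⊕1 = 1
p4 (pos 4,5,6,7): XOR of data positions = 1⊕0⊕1 = 0
Codeword: 0100101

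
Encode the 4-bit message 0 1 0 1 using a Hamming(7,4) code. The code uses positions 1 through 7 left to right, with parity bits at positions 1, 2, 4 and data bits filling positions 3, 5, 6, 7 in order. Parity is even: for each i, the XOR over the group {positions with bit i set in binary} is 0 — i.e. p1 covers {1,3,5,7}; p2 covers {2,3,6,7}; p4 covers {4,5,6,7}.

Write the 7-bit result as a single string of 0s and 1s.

0100101

Place data at non-parity positions: p1 p2 0 p4 1 0 1
p1 (pos 1,3,5,7): XOR of data positions = 0⊕1⊕1 = 0
p2 (pos 2,3,6,7): XOR of data positions = 0⊕0⊕1 = 1
p4 (pos 4,5,6,7): XOR of data positions = 1⊕0⊕1 = 0
Codeword: 0100101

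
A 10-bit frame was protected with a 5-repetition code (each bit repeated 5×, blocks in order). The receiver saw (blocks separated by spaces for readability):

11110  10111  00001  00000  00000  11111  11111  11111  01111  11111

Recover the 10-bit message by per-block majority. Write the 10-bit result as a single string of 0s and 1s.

Block 1 (11110): 4 ones → 1
Block 2 (10111): 4 ones → 1
Block 3 (00001): 1 one → 0
Block 4 (00000): 0 ones → 0
Block 5 (00000): 0 ones → 0
Block 6 (11111): 5 ones → 1
Block 7 (11111): 5 ones → 1
Block 8 (11111): 5 ones → 1
Block 9 (01111): 4 ones → 1
Block 10 (11111): 5 ones → 1

1100011111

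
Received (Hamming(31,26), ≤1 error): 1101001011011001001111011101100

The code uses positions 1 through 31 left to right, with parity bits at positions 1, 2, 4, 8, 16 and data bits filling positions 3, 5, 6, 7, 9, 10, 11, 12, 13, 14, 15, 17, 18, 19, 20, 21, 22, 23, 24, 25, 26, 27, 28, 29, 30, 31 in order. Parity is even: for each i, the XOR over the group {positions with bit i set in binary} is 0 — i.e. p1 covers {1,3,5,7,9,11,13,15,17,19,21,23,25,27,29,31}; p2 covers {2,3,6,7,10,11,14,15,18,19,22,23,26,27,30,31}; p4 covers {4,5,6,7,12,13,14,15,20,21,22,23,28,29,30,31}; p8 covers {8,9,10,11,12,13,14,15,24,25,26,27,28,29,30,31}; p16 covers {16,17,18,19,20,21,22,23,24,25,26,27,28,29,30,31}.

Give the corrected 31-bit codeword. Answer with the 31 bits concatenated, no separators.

s1 (pos 1,3,5,7,9,11,13,15,17,19,21,23,25,27,29,31): 1⊕0⊕0⊕1⊕1⊕0⊕1⊕0⊕0⊕1⊕1⊕0⊕1⊕0⊕1⊕0 = 0
s2 (pos 2,3,6,7,10,11,14,15,18,19,22,23,26,27,30,31): 1⊕0⊕0⊕1⊕1⊕0⊕0⊕0⊕0⊕1⊕1⊕0⊕1⊕0⊕0⊕0 = 0
s4 (pos 4,5,6,7,12,13,14,15,20,21,22,23,28,29,30,31): 1⊕0⊕0⊕1⊕1⊕1⊕0⊕0⊕1⊕1⊕1⊕0⊕1⊕1⊕0⊕0 = 1
s8 (pos 8,9,10,11,12,13,14,15,24,25,26,27,28,29,30,31): 0⊕1⊕1⊕0⊕1⊕1⊕0⊕0⊕1⊕1⊕1⊕0⊕1⊕1⊕0⊕0 = 1
s16 (pos 16,17,18,19,20,21,22,23,24,25,26,27,28,29,30,31): 1⊕0⊕0⊕1⊕1⊕1⊕1⊕0⊕1⊕1⊕1⊕0⊕1⊕1⊕0⊕0 = 0
Syndrome s16…s1 = 01100 → error at position 12.
Flip position 12: 1101001011011001001111011101100 → 1101001011001001001111011101100

1101001011001001001111011101100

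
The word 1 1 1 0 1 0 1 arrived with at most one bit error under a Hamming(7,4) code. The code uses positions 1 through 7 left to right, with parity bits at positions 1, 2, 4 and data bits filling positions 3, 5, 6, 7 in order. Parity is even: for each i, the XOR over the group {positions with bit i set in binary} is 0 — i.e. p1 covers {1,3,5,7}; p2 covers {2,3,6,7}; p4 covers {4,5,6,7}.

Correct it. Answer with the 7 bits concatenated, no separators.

1010101

s1 (pos 1,3,5,7): 1⊕1⊕1⊕1 = 0
s2 (pos 2,3,6,7): 1⊕1⊕0⊕1 = 1
s4 (pos 4,5,6,7): 0⊕1⊕0⊕1 = 0
Syndrome s4…s1 = 010 → error at position 2.
Flip position 2: 1110101 → 1010101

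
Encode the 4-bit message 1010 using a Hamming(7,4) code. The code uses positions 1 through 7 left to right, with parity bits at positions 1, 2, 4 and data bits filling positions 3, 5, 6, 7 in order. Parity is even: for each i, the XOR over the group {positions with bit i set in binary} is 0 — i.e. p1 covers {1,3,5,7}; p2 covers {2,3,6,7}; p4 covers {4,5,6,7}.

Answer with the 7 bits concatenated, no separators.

1011010

Place data at non-parity positions: p1 p2 1 p4 0 1 0
p1 (pos 1,3,5,7): XOR of data positions = 1⊕0⊕0 = 1
p2 (pos 2,3,6,7): XOR of data positions = 1⊕1⊕0 = 0
p4 (pos 4,5,6,7): XOR of data positions = 0⊕1⊕0 = 1
Codeword: 1011010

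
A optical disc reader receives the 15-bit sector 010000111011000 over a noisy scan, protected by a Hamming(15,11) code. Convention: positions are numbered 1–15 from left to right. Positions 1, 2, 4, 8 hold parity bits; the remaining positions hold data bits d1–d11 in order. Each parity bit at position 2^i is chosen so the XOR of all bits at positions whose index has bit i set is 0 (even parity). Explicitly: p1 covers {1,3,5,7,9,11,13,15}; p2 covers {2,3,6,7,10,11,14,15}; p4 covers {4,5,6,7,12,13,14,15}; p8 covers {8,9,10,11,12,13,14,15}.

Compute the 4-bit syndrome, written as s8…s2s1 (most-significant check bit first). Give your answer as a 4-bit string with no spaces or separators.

0011

s1 (pos 1,3,5,7,9,11,13,15): 0⊕0⊕0⊕1⊕1⊕1⊕0⊕0 = 1
s2 (pos 2,3,6,7,10,11,14,15): 1⊕0⊕0⊕1⊕0⊕1⊕0⊕0 = 1
s4 (pos 4,5,6,7,12,13,14,15): 0⊕0⊕0⊕1⊕1⊕0⊕0⊕0 = 0
s8 (pos 8,9,10,11,12,13,14,15): 1⊕1⊕0⊕1⊕1⊕0⊕0⊕0 = 0
Syndrome s8…s1 = 0011 → error at position 3.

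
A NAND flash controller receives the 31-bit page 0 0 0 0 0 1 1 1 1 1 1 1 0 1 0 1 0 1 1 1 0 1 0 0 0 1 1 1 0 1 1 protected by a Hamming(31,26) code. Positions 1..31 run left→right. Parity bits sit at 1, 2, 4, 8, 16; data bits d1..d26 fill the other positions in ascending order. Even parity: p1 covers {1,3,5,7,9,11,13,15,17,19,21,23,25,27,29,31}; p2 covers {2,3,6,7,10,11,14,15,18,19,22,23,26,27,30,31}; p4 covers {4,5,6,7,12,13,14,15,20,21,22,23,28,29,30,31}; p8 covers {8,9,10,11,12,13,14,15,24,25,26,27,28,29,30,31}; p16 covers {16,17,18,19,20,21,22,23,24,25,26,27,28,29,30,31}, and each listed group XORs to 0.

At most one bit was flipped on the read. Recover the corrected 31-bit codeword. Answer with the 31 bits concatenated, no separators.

s1 (pos 1,3,5,7,9,11,13,15,17,19,21,23,25,27,29,31): 0⊕0⊕0⊕1⊕1⊕1⊕0⊕0⊕0⊕1⊕0⊕0⊕0⊕1⊕0⊕1 = 0
s2 (pos 2,3,6,7,10,11,14,15,18,19,22,23,26,27,30,31): 0⊕0⊕1⊕1⊕1⊕1⊕1⊕0⊕1⊕1⊕1⊕0⊕1⊕1⊕1⊕1 = 0
s4 (pos 4,5,6,7,12,13,14,15,20,21,22,23,28,29,30,31): 0⊕0⊕1⊕1⊕1⊕0⊕1⊕0⊕1⊕0⊕1⊕0⊕1⊕0⊕1⊕1 = 1
s8 (pos 8,9,10,11,12,13,14,15,24,25,26,27,28,29,30,31): 1⊕1⊕1⊕1⊕1⊕0⊕1⊕0⊕0⊕0⊕1⊕1⊕1⊕0⊕1⊕1 = 1
s16 (pos 16,17,18,19,20,21,22,23,24,25,26,27,28,29,30,31): 1⊕0⊕1⊕1⊕1⊕0⊕1⊕0⊕0⊕0⊕1⊕1⊕1⊕0⊕1⊕1 = 0
Syndrome s16…s1 = 01100 → error at position 12.
Flip position 12: 0000011111110101011101000111011 → 0000011111100101011101000111011

0000011111100101011101000111011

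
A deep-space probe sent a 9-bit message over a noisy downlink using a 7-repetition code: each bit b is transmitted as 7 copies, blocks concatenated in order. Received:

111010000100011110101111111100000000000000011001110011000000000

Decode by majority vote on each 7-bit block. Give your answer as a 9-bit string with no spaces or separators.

Block 1 (1110100): 4 ones → 1
Block 2 (0010001): 2 ones → 0
Block 3 (1110101): 5 ones → 1
Block 4 (1111111): 7 ones → 1
Block 5 (0000000): 0 ones → 0
Block 6 (0000000): 0 ones → 0
Block 7 (0110011): 4 ones → 1
Block 8 (1001100): 3 ones → 0
Block 9 (0000000): 0 ones → 0

101100100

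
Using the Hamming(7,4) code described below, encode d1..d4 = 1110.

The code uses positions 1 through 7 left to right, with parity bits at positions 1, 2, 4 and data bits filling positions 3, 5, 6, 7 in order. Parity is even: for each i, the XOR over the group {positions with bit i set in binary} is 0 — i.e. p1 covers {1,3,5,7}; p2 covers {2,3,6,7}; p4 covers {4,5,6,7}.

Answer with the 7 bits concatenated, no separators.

Place data at non-parity positions: p1 p2 1 p4 1 1 0
p1 (pos 1,3,5,7): XOR of data positions = 1⊕1⊕0 = 0
p2 (pos 2,3,6,7): XOR of data positions = 1⊕1⊕0 = 0
p4 (pos 4,5,6,7): XOR of data positions = 1⊕1⊕0 = 0
Codeword: 0010110

0010110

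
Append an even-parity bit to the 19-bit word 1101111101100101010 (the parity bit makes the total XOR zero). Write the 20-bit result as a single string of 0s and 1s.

11011111011001010100

XOR of the 19 data bits: 1⊕1⊕0⊕1⊕1⊕1⊕1⊕1⊕0⊕1⊕1⊕0⊕0⊕1⊕0⊕1⊕0⊕1⊕0 = 0
Parity bit = 0 (so all 20 bits XOR to 0).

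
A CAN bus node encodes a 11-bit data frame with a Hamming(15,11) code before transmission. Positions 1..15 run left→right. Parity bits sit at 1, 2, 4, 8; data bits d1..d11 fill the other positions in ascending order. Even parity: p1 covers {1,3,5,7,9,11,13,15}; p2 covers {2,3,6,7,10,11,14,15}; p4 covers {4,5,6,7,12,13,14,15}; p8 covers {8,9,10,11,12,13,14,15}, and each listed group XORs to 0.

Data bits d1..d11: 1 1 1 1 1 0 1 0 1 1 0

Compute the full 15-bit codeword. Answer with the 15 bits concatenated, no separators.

011111101010110

Place data at non-parity positions: p1 p2 1 p4 1 1 1 p8 1 0 1 0 1 1 0
p1 (pos 1,3,5,7,9,11,13,15): XOR of data positions = 1⊕1⊕1⊕1⊕1⊕1⊕0 = 0
p2 (pos 2,3,6,7,10,11,14,15): XOR of data positions = 1⊕1⊕1⊕0⊕1⊕1⊕0 = 1
p4 (pos 4,5,6,7,12,13,14,15): XOR of data positions = 1⊕1⊕1⊕0⊕1⊕1⊕0 = 1
p8 (pos 8,9,10,11,12,13,14,15): XOR of data positions = 1⊕0⊕1⊕0⊕1⊕1⊕0 = 0
Codeword: 011111101010110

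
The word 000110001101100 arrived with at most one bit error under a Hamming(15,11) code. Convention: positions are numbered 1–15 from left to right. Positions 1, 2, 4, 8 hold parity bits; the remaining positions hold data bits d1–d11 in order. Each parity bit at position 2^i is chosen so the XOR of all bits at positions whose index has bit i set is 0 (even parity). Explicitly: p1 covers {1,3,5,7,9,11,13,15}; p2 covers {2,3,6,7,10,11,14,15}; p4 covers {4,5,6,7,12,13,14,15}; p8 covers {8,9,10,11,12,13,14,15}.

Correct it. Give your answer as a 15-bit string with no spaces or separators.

001110001101100

s1 (pos 1,3,5,7,9,11,13,15): 0⊕0⊕1⊕0⊕1⊕0⊕1⊕0 = 1
s2 (pos 2,3,6,7,10,11,14,15): 0⊕0⊕0⊕0⊕1⊕0⊕0⊕0 = 1
s4 (pos 4,5,6,7,12,13,14,15): 1⊕1⊕0⊕0⊕1⊕1⊕0⊕0 = 0
s8 (pos 8,9,10,11,12,13,14,15): 0⊕1⊕1⊕0⊕1⊕1⊕0⊕0 = 0
Syndrome s8…s1 = 0011 → error at position 3.
Flip position 3: 000110001101100 → 001110001101100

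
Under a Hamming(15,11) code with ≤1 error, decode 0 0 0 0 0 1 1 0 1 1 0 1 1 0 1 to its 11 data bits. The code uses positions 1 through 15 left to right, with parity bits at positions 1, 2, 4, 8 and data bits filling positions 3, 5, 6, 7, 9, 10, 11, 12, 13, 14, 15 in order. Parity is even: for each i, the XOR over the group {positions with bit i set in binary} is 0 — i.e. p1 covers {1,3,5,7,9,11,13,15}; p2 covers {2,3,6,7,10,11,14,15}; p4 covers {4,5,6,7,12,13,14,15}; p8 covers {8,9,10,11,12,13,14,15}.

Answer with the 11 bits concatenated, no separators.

00111100101

s1 (pos 1,3,5,7,9,11,13,15): 0⊕0⊕0⊕1⊕1⊕0⊕1⊕1 = 0
s2 (pos 2,3,6,7,10,11,14,15): 0⊕0⊕1⊕1⊕1⊕0⊕0⊕1 = 0
s4 (pos 4,5,6,7,12,13,14,15): 0⊕0⊕1⊕1⊕1⊕1⊕0⊕1 = 1
s8 (pos 8,9,10,11,12,13,14,15): 0⊕1⊕1⊕0⊕1⊕1⊕0⊕1 = 1
Syndrome s8…s1 = 1100 → error at position 12.
Flip position 12: 000001101101101 → 000001101100101
Read data bits from positions 3,5,6,7,9,10,11,12,13,14,15: 00111100101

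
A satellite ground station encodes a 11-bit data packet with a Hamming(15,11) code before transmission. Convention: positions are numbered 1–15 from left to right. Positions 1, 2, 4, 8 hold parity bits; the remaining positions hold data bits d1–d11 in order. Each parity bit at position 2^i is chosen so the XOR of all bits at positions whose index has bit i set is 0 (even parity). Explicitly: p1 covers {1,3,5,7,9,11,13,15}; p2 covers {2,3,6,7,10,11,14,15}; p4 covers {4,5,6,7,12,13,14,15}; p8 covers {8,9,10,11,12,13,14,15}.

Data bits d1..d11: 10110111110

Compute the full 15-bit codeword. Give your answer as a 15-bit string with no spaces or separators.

001101110111110

Place data at non-parity positions: p1 p2 1 p4 0 1 1 p8 0 1 1 1 1 1 0
p1 (pos 1,3,5,7,9,11,13,15): XOR of data positions = 1⊕0⊕1⊕0⊕1⊕1⊕0 = 0
p2 (pos 2,3,6,7,10,11,14,15): XOR of data positions = 1⊕1⊕1⊕1⊕1⊕1⊕0 = 0
p4 (pos 4,5,6,7,12,13,14,15): XOR of data positions = 0⊕1⊕1⊕1⊕1⊕1⊕0 = 1
p8 (pos 8,9,10,11,12,13,14,15): XOR of data positions = 0⊕1⊕1⊕1⊕1⊕1⊕0 = 1
Codeword: 001101110111110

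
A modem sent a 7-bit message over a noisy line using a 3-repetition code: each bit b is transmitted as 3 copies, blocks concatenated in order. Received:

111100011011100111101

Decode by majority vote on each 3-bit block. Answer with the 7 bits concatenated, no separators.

1011011

Block 1 (111): 3 ones → 1
Block 2 (100): 1 one → 0
Block 3 (011): 2 ones → 1
Block 4 (011): 2 ones → 1
Block 5 (100): 1 one → 0
Block 6 (111): 3 ones → 1
Block 7 (101): 2 ones → 1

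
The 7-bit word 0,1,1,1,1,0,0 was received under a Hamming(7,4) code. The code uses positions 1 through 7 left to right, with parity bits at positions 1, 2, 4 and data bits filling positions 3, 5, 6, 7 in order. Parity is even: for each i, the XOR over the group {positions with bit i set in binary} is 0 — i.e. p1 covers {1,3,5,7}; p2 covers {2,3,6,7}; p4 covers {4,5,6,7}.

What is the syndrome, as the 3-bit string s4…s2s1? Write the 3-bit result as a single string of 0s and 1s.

000

s1 (pos 1,3,5,7): 0⊕1⊕1⊕0 = 0
s2 (pos 2,3,6,7): 1⊕1⊕0⊕0 = 0
s4 (pos 4,5,6,7): 1⊕1⊕0⊕0 = 0
Syndrome s4…s1 = 000 → no error.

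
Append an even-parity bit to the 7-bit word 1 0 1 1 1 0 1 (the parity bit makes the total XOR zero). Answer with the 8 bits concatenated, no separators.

10111011

XOR of the 7 data bits: 1⊕0⊕1⊕1⊕1⊕0⊕1 = 1
Parity bit = 1 (so all 8 bits XOR to 0).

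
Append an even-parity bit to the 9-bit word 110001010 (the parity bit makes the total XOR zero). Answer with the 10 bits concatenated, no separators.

XOR of the 9 data bits: 1⊕1⊕0⊕0⊕0⊕1⊕0⊕1⊕0 = 0
Parity bit = 0 (so all 10 bits XOR to 0).

1100010100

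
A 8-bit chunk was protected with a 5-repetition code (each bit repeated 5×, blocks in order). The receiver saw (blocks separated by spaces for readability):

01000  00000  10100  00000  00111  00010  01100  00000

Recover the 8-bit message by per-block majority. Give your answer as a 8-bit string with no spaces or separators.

Block 1 (01000): 1 one → 0
Block 2 (00000): 0 ones → 0
Block 3 (10100): 2 ones → 0
Block 4 (00000): 0 ones → 0
Block 5 (00111): 3 ones → 1
Block 6 (00010): 1 one → 0
Block 7 (01100): 2 ones → 0
Block 8 (00000): 0 ones → 0

00001000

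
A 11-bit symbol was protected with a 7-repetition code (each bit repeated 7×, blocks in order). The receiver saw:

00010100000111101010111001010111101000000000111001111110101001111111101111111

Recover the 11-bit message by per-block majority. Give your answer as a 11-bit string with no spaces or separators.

Block 1 (0001010): 2 ones → 0
Block 2 (0000111): 3 ones → 0
Block 3 (1010101): 4 ones → 1
Block 4 (1100101): 4 ones → 1
Block 5 (0111101): 5 ones → 1
Block 6 (0000000): 0 ones → 0
Block 7 (0011100): 3 ones → 0
Block 8 (1111110): 6 ones → 1
Block 9 (1010011): 4 ones → 1
Block 10 (1111110): 6 ones → 1
Block 11 (1111111): 7 ones → 1

00111001111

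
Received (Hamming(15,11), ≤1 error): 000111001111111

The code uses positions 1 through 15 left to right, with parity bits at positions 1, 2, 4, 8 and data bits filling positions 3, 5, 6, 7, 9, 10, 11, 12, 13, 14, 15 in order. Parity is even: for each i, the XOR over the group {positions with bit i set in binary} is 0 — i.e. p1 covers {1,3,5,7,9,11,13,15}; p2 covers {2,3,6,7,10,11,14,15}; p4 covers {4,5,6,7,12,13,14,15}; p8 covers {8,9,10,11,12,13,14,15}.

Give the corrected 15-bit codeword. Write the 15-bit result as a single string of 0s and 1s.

000111001111110

s1 (pos 1,3,5,7,9,11,13,15): 0⊕0⊕1⊕0⊕1⊕1⊕1⊕1 = 1
s2 (pos 2,3,6,7,10,11,14,15): 0⊕0⊕1⊕0⊕1⊕1⊕1⊕1 = 1
s4 (pos 4,5,6,7,12,13,14,15): 1⊕1⊕1⊕0⊕1⊕1⊕1⊕1 = 1
s8 (pos 8,9,10,11,12,13,14,15): 0⊕1⊕1⊕1⊕1⊕1⊕1⊕1 = 1
Syndrome s8…s1 = 1111 → error at position 15.
Flip position 15: 000111001111111 → 000111001111110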